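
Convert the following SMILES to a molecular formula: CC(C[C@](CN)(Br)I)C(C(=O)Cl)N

Heavy atoms from the SMILES: 1 Br, 7 C, 1 Cl, 1 I, 2 N, 1 O.
Implicit hydrogens by atom environment:
  2 × C: 2 H each → 4
  2 × C: 1 H each → 2
  2 × C: no H
  2 × N: 2 H each → 4
  1 × Br: no H
  1 × C: 3 H
  1 × Cl: no H
  1 × I: no H
  1 × O: no H
  Total hydrogens = 13.
Molecular formula: C7H13BrClIN2O

C7H13BrClIN2O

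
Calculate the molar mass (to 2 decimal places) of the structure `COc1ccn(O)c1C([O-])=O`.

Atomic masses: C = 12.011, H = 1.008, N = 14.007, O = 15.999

Molecular formula: C6H6NO4-.
M = 6×12.011 + 6×1.008 + 1×14.007 + 4×15.999 = 156.12 g/mol.

156.12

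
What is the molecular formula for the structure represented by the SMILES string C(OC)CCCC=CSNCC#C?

C10H17NOS

Heavy atoms from the SMILES: 10 C, 1 N, 1 O, 1 S.
Implicit hydrogens by atom environment:
  5 × C: 2 H each → 10
  3 × C: 1 H each → 3
  1 × C: 3 H
  1 × C: no H
  1 × N: 1 H
  1 × O: no H
  1 × S: no H
  Total hydrogens = 17.
Molecular formula: C10H17NOS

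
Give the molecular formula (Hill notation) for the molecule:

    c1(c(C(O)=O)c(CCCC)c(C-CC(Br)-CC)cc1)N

Heavy atoms from the SMILES: 1 Br, 16 C, 1 N, 2 O.
Implicit hydrogens by atom environment:
  6 × C: 2 H each → 12
  4 × C (aromatic): no H
  2 × C: 3 H each → 6
  2 × C (aromatic): 1 H each → 2
  1 × Br: no H
  1 × C: 1 H
  1 × C: no H
  1 × N: 2 H
  1 × O: 1 H
  1 × O: no H
  Total hydrogens = 24.
Molecular formula: C16H24BrNO2

C16H24BrNO2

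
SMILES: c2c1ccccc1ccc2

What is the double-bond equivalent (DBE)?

7

Molecular formula from the SMILES: C10H8.
DoU = (2C + 2 + N − H − X)/2 = (2·10 + 2 + 0 − 8 − 0)/2 = 14/2 = 7.
(Structurally: 2 ring(s) + 5 π bond(s) = 7.)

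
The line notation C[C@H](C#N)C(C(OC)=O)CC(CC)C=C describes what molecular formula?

Heavy atoms from the SMILES: 12 C, 1 N, 2 O.
Implicit hydrogens by atom environment:
  4 × C: 1 H each → 4
  3 × C: 3 H each → 9
  3 × C: 2 H each → 6
  2 × C: no H
  2 × O: no H
  1 × N: no H
  Total hydrogens = 19.
Molecular formula: C12H19NO2

C12H19NO2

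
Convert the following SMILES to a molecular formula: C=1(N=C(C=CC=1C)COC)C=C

C10H13NO

Heavy atoms from the SMILES: 10 C, 1 N, 1 O.
Implicit hydrogens by atom environment:
  3 × C (aromatic): no H
  2 × C: 3 H each → 6
  2 × C: 2 H each → 4
  2 × C (aromatic): 1 H each → 2
  1 × C: 1 H
  1 × N (aromatic): no H
  1 × O: no H
  Total hydrogens = 13.
Molecular formula: C10H13NO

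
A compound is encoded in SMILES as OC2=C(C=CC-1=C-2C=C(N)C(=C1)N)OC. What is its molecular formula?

C11H12N2O2

Heavy atoms from the SMILES: 11 C, 2 N, 2 O.
Implicit hydrogens by atom environment:
  6 × C (aromatic): no H
  4 × C (aromatic): 1 H each → 4
  2 × N: 2 H each → 4
  1 × C: 3 H
  1 × O: 1 H
  1 × O: no H
  Total hydrogens = 12.
Molecular formula: C11H12N2O2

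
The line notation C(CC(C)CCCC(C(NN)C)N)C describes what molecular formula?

C11H27N3

Heavy atoms from the SMILES: 11 C, 3 N.
Implicit hydrogens by atom environment:
  5 × C: 2 H each → 10
  3 × C: 3 H each → 9
  3 × C: 1 H each → 3
  2 × N: 2 H each → 4
  1 × N: 1 H
  Total hydrogens = 27.
Molecular formula: C11H27N3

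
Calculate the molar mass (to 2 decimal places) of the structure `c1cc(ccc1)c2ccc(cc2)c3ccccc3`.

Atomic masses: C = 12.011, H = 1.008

230.31

Molecular formula: C18H14.
M = 18×12.011 + 14×1.008 = 230.31 g/mol.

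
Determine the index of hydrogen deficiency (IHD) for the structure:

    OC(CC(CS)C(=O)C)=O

Molecular formula from the SMILES: C6H10O3S.
DoU = (2C + 2 + N − H − X)/2 = (2·6 + 2 + 0 − 10 − 0)/2 = 4/2 = 2.
(Structurally: 0 ring(s) + 2 π bond(s) = 2.)

2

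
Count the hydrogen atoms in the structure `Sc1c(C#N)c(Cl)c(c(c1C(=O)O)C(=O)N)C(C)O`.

9

Hydrogens are implicit in SMILES; fill each atom to its normal valence:
  6 × C (aromatic): no H
  3 × C: no H
  2 × O: 1 H each → 2
  2 × O: no H
  1 × C: 3 H
  1 × C: 1 H
  1 × Cl: no H
  1 × N: 2 H
  1 × N: no H
  1 × S: 1 H
  Total hydrogens = 9.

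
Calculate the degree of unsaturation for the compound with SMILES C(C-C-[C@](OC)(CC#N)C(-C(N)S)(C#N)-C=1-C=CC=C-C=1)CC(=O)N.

Molecular formula from the SMILES: C18H24N4O2S.
DoU = (2C + 2 + N − H − X)/2 = (2·18 + 2 + 4 − 24 − 0)/2 = 18/2 = 9.
(Structurally: 1 ring(s) + 8 π bond(s) = 9.)

9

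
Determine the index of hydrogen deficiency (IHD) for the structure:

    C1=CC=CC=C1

4

Molecular formula from the SMILES: C6H6.
DoU = (2C + 2 + N − H − X)/2 = (2·6 + 2 + 0 − 6 − 0)/2 = 8/2 = 4.
(Structurally: 1 ring(s) + 3 π bond(s) = 4.)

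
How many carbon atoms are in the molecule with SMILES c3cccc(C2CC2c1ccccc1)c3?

The symbol for carbon appears 15 times in the SMILES. Lowercase c denotes aromatic carbon and counts toward C.

15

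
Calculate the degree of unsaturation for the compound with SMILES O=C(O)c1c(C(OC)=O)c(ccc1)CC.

6

Molecular formula from the SMILES: C11H12O4.
DoU = (2C + 2 + N − H − X)/2 = (2·11 + 2 + 0 − 12 − 0)/2 = 12/2 = 6.
(Structurally: 1 ring(s) + 5 π bond(s) = 6.)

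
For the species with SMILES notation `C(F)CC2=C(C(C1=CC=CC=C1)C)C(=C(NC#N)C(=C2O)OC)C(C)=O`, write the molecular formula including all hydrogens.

C20H21FN2O3

Heavy atoms from the SMILES: 20 C, 1 F, 2 N, 3 O.
Implicit hydrogens by atom environment:
  7 × C (aromatic): no H
  5 × C (aromatic): 1 H each → 5
  3 × C: 3 H each → 9
  2 × C: 2 H each → 4
  2 × C: no H
  2 × O: no H
  1 × C: 1 H
  1 × F: no H
  1 × N: 1 H
  1 × N: no H
  1 × O: 1 H
  Total hydrogens = 21.
Molecular formula: C20H21FN2O3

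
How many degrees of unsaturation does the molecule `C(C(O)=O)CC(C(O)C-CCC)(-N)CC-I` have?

Molecular formula from the SMILES: C11H22INO3.
DoU = (2C + 2 + N − H − X)/2 = (2·11 + 2 + 1 − 22 − 1)/2 = 2/2 = 1.
(Structurally: 0 ring(s) + 1 π bond(s) = 1.)

1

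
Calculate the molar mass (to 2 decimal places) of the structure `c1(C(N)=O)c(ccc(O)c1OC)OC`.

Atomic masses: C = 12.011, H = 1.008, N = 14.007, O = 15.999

197.19

Molecular formula: C9H11NO4.
M = 9×12.011 + 11×1.008 + 1×14.007 + 4×15.999 = 197.19 g/mol.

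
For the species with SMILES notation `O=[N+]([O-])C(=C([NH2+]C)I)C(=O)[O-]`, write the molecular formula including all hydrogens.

C4H5IN2O4

Heavy atoms from the SMILES: 4 C, 1 I, 2 N, 4 O.
Implicit hydrogens by atom environment:
  3 × C: no H
  2 × O: no H
  2 × O (charge -1): no H
  1 × C: 3 H
  1 × I: no H
  1 × N (charge +1): 2 H
  1 × N (charge +1): no H
  Total hydrogens = 5.
Molecular formula: C4H5IN2O4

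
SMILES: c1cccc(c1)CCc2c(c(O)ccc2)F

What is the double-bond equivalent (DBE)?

Molecular formula from the SMILES: C14H13FO.
DoU = (2C + 2 + N − H − X)/2 = (2·14 + 2 + 0 − 13 − 1)/2 = 16/2 = 8.
(Structurally: 2 ring(s) + 6 π bond(s) = 8.)

8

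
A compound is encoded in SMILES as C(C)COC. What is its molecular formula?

C4H10O

Heavy atoms from the SMILES: 4 C, 1 O.
Implicit hydrogens by atom environment:
  2 × C: 3 H each → 6
  2 × C: 2 H each → 4
  1 × O: no H
  Total hydrogens = 10.
Molecular formula: C4H10O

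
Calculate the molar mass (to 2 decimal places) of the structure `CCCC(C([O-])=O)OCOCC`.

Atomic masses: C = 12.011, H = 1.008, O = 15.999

175.20

Molecular formula: C8H15O4-.
M = 8×12.011 + 15×1.008 + 4×15.999 = 175.20 g/mol.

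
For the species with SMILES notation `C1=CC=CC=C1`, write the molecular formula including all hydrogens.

C6H6

Heavy atoms from the SMILES: 6 C.
Implicit hydrogens by atom environment:
  6 × C (aromatic): 1 H each → 6
  Total hydrogens = 6.
Molecular formula: C6H6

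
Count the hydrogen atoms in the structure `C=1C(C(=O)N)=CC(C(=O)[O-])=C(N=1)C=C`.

Hydrogens are implicit in SMILES; fill each atom to its normal valence:
  3 × C (aromatic): no H
  2 × C (aromatic): 1 H each → 2
  2 × C: no H
  2 × O: no H
  1 × C: 2 H
  1 × C: 1 H
  1 × N: 2 H
  1 × N (aromatic): no H
  1 × O (charge -1): no H
  Total hydrogens = 7.

7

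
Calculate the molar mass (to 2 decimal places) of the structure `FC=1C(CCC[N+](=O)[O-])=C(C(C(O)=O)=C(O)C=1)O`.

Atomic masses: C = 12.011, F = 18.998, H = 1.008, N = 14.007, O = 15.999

Molecular formula: C10H10FNO6.
M = 10×12.011 + 1×18.998 + 10×1.008 + 1×14.007 + 6×15.999 = 259.19 g/mol.

259.19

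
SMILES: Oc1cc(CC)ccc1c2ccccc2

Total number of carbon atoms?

The symbol for carbon appears 14 times in the SMILES. Lowercase c denotes aromatic carbon and counts toward C.

14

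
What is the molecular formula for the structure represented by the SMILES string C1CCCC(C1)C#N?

C7H11N

Heavy atoms from the SMILES: 7 C, 1 N.
Implicit hydrogens by atom environment:
  5 × C: 2 H each → 10
  1 × C: 1 H
  1 × C: no H
  1 × N: no H
  Total hydrogens = 11.
Molecular formula: C7H11N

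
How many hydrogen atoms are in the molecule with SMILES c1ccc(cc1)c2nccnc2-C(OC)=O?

Hydrogens are implicit in SMILES; fill each atom to its normal valence:
  7 × C (aromatic): 1 H each → 7
  3 × C (aromatic): no H
  2 × N (aromatic): no H
  2 × O: no H
  1 × C: 3 H
  1 × C: no H
  Total hydrogens = 10.

10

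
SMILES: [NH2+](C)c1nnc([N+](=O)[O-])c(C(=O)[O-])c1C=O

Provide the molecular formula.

Heavy atoms from the SMILES: 7 C, 4 N, 5 O.
Implicit hydrogens by atom environment:
  4 × C (aromatic): no H
  3 × O: no H
  2 × N (aromatic): no H
  2 × O (charge -1): no H
  1 × C: 3 H
  1 × C: 1 H
  1 × C: no H
  1 × N (charge +1): 2 H
  1 × N (charge +1): no H
  Total hydrogens = 6.
Molecular formula: C7H6N4O5

C7H6N4O5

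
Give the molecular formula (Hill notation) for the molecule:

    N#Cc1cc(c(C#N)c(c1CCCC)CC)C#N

Heavy atoms from the SMILES: 15 C, 3 N.
Implicit hydrogens by atom environment:
  5 × C (aromatic): no H
  4 × C: 2 H each → 8
  3 × C: no H
  3 × N: no H
  2 × C: 3 H each → 6
  1 × C (aromatic): 1 H
  Total hydrogens = 15.
Molecular formula: C15H15N3

C15H15N3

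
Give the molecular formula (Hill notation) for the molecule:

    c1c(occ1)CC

Heavy atoms from the SMILES: 6 C, 1 O.
Implicit hydrogens by atom environment:
  3 × C (aromatic): 1 H each → 3
  1 × C: 3 H
  1 × C: 2 H
  1 × C (aromatic): no H
  1 × O (aromatic): no H
  Total hydrogens = 8.
Molecular formula: C6H8O

C6H8O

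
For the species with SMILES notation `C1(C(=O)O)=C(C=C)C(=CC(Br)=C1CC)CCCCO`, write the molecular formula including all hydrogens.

Heavy atoms from the SMILES: 1 Br, 15 C, 3 O.
Implicit hydrogens by atom environment:
  6 × C: 2 H each → 12
  5 × C (aromatic): no H
  2 × O: 1 H each → 2
  1 × Br: no H
  1 × C: 3 H
  1 × C (aromatic): 1 H
  1 × C: 1 H
  1 × C: no H
  1 × O: no H
  Total hydrogens = 19.
Molecular formula: C15H19BrO3

C15H19BrO3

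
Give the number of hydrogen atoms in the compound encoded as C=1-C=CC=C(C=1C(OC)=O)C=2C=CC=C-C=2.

12

Hydrogens are implicit in SMILES; fill each atom to its normal valence:
  9 × C (aromatic): 1 H each → 9
  3 × C (aromatic): no H
  2 × O: no H
  1 × C: 3 H
  1 × C: no H
  Total hydrogens = 12.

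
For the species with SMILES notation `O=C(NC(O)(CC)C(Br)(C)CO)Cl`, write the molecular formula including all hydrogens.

C7H13BrClNO3

Heavy atoms from the SMILES: 1 Br, 7 C, 1 Cl, 1 N, 3 O.
Implicit hydrogens by atom environment:
  3 × C: no H
  2 × C: 3 H each → 6
  2 × C: 2 H each → 4
  2 × O: 1 H each → 2
  1 × Br: no H
  1 × Cl: no H
  1 × N: 1 H
  1 × O: no H
  Total hydrogens = 13.
Molecular formula: C7H13BrClNO3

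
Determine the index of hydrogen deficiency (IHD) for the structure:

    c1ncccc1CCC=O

Molecular formula from the SMILES: C8H9NO.
DoU = (2C + 2 + N − H − X)/2 = (2·8 + 2 + 1 − 9 − 0)/2 = 10/2 = 5.
(Structurally: 1 ring(s) + 4 π bond(s) = 5.)

5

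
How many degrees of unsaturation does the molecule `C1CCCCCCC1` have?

Molecular formula from the SMILES: C8H16.
DoU = (2C + 2 + N − H − X)/2 = (2·8 + 2 + 0 − 16 − 0)/2 = 2/2 = 1.
(Structurally: 1 ring(s) + 0 π bond(s) = 1.)

1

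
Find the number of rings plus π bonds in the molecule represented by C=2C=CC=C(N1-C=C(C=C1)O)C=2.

7

Molecular formula from the SMILES: C10H9NO.
DoU = (2C + 2 + N − H − X)/2 = (2·10 + 2 + 1 − 9 − 0)/2 = 14/2 = 7.
(Structurally: 2 ring(s) + 5 π bond(s) = 7.)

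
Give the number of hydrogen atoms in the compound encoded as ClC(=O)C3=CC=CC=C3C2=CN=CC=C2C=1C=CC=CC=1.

12

Hydrogens are implicit in SMILES; fill each atom to its normal valence:
  12 × C (aromatic): 1 H each → 12
  5 × C (aromatic): no H
  1 × C: no H
  1 × Cl: no H
  1 × N (aromatic): no H
  1 × O: no H
  Total hydrogens = 12.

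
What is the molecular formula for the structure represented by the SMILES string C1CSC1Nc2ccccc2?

Heavy atoms from the SMILES: 9 C, 1 N, 1 S.
Implicit hydrogens by atom environment:
  5 × C (aromatic): 1 H each → 5
  2 × C: 2 H each → 4
  1 × C: 1 H
  1 × C (aromatic): no H
  1 × N: 1 H
  1 × S: no H
  Total hydrogens = 11.
Molecular formula: C9H11NS

C9H11NS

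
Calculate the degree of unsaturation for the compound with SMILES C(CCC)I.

0

Molecular formula from the SMILES: C4H9I.
DoU = (2C + 2 + N − H − X)/2 = (2·4 + 2 + 0 − 9 − 1)/2 = 0/2 = 0.
(Structurally: 0 ring(s) + 0 π bond(s) = 0.)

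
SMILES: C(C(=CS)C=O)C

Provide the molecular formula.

C5H8OS

Heavy atoms from the SMILES: 5 C, 1 O, 1 S.
Implicit hydrogens by atom environment:
  2 × C: 1 H each → 2
  1 × C: 3 H
  1 × C: 2 H
  1 × C: no H
  1 × O: no H
  1 × S: 1 H
  Total hydrogens = 8.
Molecular formula: C5H8OS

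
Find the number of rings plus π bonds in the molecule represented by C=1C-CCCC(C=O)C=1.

Molecular formula from the SMILES: C8H12O.
DoU = (2C + 2 + N − H − X)/2 = (2·8 + 2 + 0 − 12 − 0)/2 = 6/2 = 3.
(Structurally: 1 ring(s) + 2 π bond(s) = 3.)

3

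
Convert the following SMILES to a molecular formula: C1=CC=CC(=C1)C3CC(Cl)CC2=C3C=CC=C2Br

Heavy atoms from the SMILES: 1 Br, 16 C, 1 Cl.
Implicit hydrogens by atom environment:
  8 × C (aromatic): 1 H each → 8
  4 × C (aromatic): no H
  2 × C: 2 H each → 4
  2 × C: 1 H each → 2
  1 × Br: no H
  1 × Cl: no H
  Total hydrogens = 14.
Molecular formula: C16H14BrCl

C16H14BrCl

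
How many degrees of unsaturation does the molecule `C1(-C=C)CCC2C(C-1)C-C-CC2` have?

3

Molecular formula from the SMILES: C12H20.
DoU = (2C + 2 + N − H − X)/2 = (2·12 + 2 + 0 − 20 − 0)/2 = 6/2 = 3.
(Structurally: 2 ring(s) + 1 π bond(s) = 3.)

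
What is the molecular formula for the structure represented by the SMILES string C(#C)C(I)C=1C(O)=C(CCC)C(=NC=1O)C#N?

C12H11IN2O2

Heavy atoms from the SMILES: 12 C, 1 I, 2 N, 2 O.
Implicit hydrogens by atom environment:
  5 × C (aromatic): no H
  2 × C: 2 H each → 4
  2 × C: 1 H each → 2
  2 × C: no H
  2 × O: 1 H each → 2
  1 × C: 3 H
  1 × I: no H
  1 × N (aromatic): no H
  1 × N: no H
  Total hydrogens = 11.
Molecular formula: C12H11IN2O2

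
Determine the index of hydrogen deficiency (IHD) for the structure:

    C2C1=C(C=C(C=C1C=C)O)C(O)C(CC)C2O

Molecular formula from the SMILES: C14H18O3.
DoU = (2C + 2 + N − H − X)/2 = (2·14 + 2 + 0 − 18 − 0)/2 = 12/2 = 6.
(Structurally: 2 ring(s) + 4 π bond(s) = 6.)

6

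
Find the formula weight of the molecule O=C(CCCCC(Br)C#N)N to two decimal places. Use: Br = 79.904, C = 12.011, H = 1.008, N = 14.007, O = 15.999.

Molecular formula: C7H11BrN2O.
M = 1×79.904 + 7×12.011 + 11×1.008 + 2×14.007 + 1×15.999 = 219.08 g/mol.

219.08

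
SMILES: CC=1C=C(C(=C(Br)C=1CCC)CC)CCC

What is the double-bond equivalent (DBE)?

4

Molecular formula from the SMILES: C15H23Br.
DoU = (2C + 2 + N − H − X)/2 = (2·15 + 2 + 0 − 23 − 1)/2 = 8/2 = 4.
(Structurally: 1 ring(s) + 3 π bond(s) = 4.)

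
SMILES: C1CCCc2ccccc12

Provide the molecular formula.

Heavy atoms from the SMILES: 10 C.
Implicit hydrogens by atom environment:
  4 × C: 2 H each → 8
  4 × C (aromatic): 1 H each → 4
  2 × C (aromatic): no H
  Total hydrogens = 12.
Molecular formula: C10H12

C10H12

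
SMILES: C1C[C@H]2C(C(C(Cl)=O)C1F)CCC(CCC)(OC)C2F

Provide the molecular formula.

Heavy atoms from the SMILES: 15 C, 1 Cl, 2 F, 2 O.
Implicit hydrogens by atom environment:
  6 × C: 2 H each → 12
  5 × C: 1 H each → 5
  2 × C: 3 H each → 6
  2 × C: no H
  2 × F: no H
  2 × O: no H
  1 × Cl: no H
  Total hydrogens = 23.
Molecular formula: C15H23ClF2O2

C15H23ClF2O2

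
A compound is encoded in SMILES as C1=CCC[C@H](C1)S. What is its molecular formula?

C6H10S

Heavy atoms from the SMILES: 6 C, 1 S.
Implicit hydrogens by atom environment:
  3 × C: 2 H each → 6
  3 × C: 1 H each → 3
  1 × S: 1 H
  Total hydrogens = 10.
Molecular formula: C6H10S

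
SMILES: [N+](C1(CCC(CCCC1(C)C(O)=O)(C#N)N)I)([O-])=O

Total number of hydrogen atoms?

16

Hydrogens are implicit in SMILES; fill each atom to its normal valence:
  5 × C: 2 H each → 10
  5 × C: no H
  2 × O: no H
  1 × C: 3 H
  1 × I: no H
  1 × N: 2 H
  1 × N (charge +1): no H
  1 × N: no H
  1 × O: 1 H
  1 × O (charge -1): no H
  Total hydrogens = 16.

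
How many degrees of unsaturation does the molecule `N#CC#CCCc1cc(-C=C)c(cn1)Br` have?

Molecular formula from the SMILES: C12H9BrN2.
DoU = (2C + 2 + N − H − X)/2 = (2·12 + 2 + 2 − 9 − 1)/2 = 18/2 = 9.
(Structurally: 1 ring(s) + 8 π bond(s) = 9.)

9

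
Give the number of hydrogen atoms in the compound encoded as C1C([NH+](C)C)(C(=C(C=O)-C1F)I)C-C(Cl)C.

Hydrogens are implicit in SMILES; fill each atom to its normal valence:
  3 × C: 3 H each → 9
  3 × C: 1 H each → 3
  3 × C: no H
  2 × C: 2 H each → 4
  1 × Cl: no H
  1 × F: no H
  1 × I: no H
  1 × N (charge +1): 1 H
  1 × O: no H
  Total hydrogens = 17.

17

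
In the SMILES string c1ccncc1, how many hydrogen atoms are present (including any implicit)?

5

Hydrogens are implicit in SMILES; fill each atom to its normal valence:
  5 × C (aromatic): 1 H each → 5
  1 × N (aromatic): no H
  Total hydrogens = 5.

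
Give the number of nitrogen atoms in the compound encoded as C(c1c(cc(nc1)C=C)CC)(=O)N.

The symbol for nitrogen appears 2 times in the SMILES.

2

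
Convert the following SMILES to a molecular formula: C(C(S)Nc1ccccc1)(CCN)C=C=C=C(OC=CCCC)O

C19H26N2O2S

Heavy atoms from the SMILES: 19 C, 2 N, 2 O, 1 S.
Implicit hydrogens by atom environment:
  5 × C: 1 H each → 5
  5 × C (aromatic): 1 H each → 5
  4 × C: 2 H each → 8
  3 × C: no H
  1 × C: 3 H
  1 × C (aromatic): no H
  1 × N: 2 H
  1 × N: 1 H
  1 × O: 1 H
  1 × O: no H
  1 × S: 1 H
  Total hydrogens = 26.
Molecular formula: C19H26N2O2S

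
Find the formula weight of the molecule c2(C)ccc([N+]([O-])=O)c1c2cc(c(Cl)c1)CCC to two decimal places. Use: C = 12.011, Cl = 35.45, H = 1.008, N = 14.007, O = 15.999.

263.72

Molecular formula: C14H14ClNO2.
M = 14×12.011 + 1×35.45 + 14×1.008 + 1×14.007 + 2×15.999 = 263.72 g/mol.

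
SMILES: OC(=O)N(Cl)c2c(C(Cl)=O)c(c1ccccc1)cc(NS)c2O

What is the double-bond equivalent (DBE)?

Molecular formula from the SMILES: C14H10Cl2N2O4S.
DoU = (2C + 2 + N − H − X)/2 = (2·14 + 2 + 2 − 10 − 2)/2 = 20/2 = 10.
(Structurally: 2 ring(s) + 8 π bond(s) = 10.)

10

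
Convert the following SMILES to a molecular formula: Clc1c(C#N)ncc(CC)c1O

C8H7ClN2O

Heavy atoms from the SMILES: 8 C, 1 Cl, 2 N, 1 O.
Implicit hydrogens by atom environment:
  4 × C (aromatic): no H
  1 × C: 3 H
  1 × C: 2 H
  1 × C (aromatic): 1 H
  1 × C: no H
  1 × Cl: no H
  1 × N (aromatic): no H
  1 × N: no H
  1 × O: 1 H
  Total hydrogens = 7.
Molecular formula: C8H7ClN2O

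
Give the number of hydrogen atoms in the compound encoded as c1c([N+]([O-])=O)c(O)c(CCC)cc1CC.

15

Hydrogens are implicit in SMILES; fill each atom to its normal valence:
  4 × C (aromatic): no H
  3 × C: 2 H each → 6
  2 × C: 3 H each → 6
  2 × C (aromatic): 1 H each → 2
  1 × N (charge +1): no H
  1 × O: 1 H
  1 × O: no H
  1 × O (charge -1): no H
  Total hydrogens = 15.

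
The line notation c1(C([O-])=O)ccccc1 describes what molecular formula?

C7H5O2-

Heavy atoms from the SMILES: 7 C, 2 O.
Implicit hydrogens by atom environment:
  5 × C (aromatic): 1 H each → 5
  1 × C (aromatic): no H
  1 × C: no H
  1 × O: no H
  1 × O (charge -1): no H
  Total hydrogens = 5.
Net charge -1.
Molecular formula: C7H5O2-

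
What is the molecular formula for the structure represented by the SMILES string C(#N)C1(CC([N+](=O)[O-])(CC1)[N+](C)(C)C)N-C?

C10H19N4O2+

Heavy atoms from the SMILES: 10 C, 4 N, 2 O.
Implicit hydrogens by atom environment:
  4 × C: 3 H each → 12
  3 × C: 2 H each → 6
  3 × C: no H
  2 × N (charge +1): no H
  1 × N: 1 H
  1 × N: no H
  1 × O: no H
  1 × O (charge -1): no H
  Total hydrogens = 19.
Net charge +1.
Molecular formula: C10H19N4O2+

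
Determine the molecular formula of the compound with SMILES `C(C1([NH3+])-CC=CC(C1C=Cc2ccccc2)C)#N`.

Heavy atoms from the SMILES: 16 C, 2 N.
Implicit hydrogens by atom environment:
  6 × C: 1 H each → 6
  5 × C (aromatic): 1 H each → 5
  2 × C: no H
  1 × C: 3 H
  1 × C: 2 H
  1 × C (aromatic): no H
  1 × N (charge +1): 3 H
  1 × N: no H
  Total hydrogens = 19.
Net charge +1.
Molecular formula: C16H19N2+

C16H19N2+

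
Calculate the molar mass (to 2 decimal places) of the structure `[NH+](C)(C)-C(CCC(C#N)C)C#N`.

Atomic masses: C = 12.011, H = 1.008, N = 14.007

166.25

Molecular formula: C9H16N3+.
M = 9×12.011 + 16×1.008 + 3×14.007 = 166.25 g/mol.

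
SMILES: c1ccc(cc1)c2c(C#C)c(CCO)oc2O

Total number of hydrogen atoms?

Hydrogens are implicit in SMILES; fill each atom to its normal valence:
  5 × C (aromatic): 1 H each → 5
  5 × C (aromatic): no H
  2 × C: 2 H each → 4
  2 × O: 1 H each → 2
  1 × C: 1 H
  1 × C: no H
  1 × O (aromatic): no H
  Total hydrogens = 12.

12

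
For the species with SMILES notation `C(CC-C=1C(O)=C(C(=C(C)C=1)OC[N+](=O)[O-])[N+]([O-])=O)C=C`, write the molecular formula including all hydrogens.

C13H16N2O6

Heavy atoms from the SMILES: 13 C, 2 N, 6 O.
Implicit hydrogens by atom environment:
  5 × C: 2 H each → 10
  5 × C (aromatic): no H
  3 × O: no H
  2 × N (charge +1): no H
  2 × O (charge -1): no H
  1 × C: 3 H
  1 × C (aromatic): 1 H
  1 × C: 1 H
  1 × O: 1 H
  Total hydrogens = 16.
Molecular formula: C13H16N2O6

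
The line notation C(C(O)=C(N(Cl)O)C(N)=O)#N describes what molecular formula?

Heavy atoms from the SMILES: 4 C, 1 Cl, 3 N, 3 O.
Implicit hydrogens by atom environment:
  4 × C: no H
  2 × N: no H
  2 × O: 1 H each → 2
  1 × Cl: no H
  1 × N: 2 H
  1 × O: no H
  Total hydrogens = 4.
Molecular formula: C4H4ClN3O3

C4H4ClN3O3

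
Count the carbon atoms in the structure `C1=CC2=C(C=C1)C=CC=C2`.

The symbol for carbon appears 10 times in the SMILES.

10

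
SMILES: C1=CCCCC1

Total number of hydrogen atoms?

Hydrogens are implicit in SMILES; fill each atom to its normal valence:
  4 × C: 2 H each → 8
  2 × C: 1 H each → 2
  Total hydrogens = 10.

10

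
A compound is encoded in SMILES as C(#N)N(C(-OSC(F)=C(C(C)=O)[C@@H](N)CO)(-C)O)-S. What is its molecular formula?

C9H14FN3O4S2

Heavy atoms from the SMILES: 9 C, 1 F, 3 N, 4 O, 2 S.
Implicit hydrogens by atom environment:
  5 × C: no H
  2 × C: 3 H each → 6
  2 × N: no H
  2 × O: 1 H each → 2
  2 × O: no H
  1 × C: 2 H
  1 × C: 1 H
  1 × F: no H
  1 × N: 2 H
  1 × S: 1 H
  1 × S: no H
  Total hydrogens = 14.
Molecular formula: C9H14FN3O4S2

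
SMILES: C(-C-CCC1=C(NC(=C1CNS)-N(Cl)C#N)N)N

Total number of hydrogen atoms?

Hydrogens are implicit in SMILES; fill each atom to its normal valence:
  5 × C: 2 H each → 10
  4 × C (aromatic): no H
  2 × N: 2 H each → 4
  2 × N: no H
  1 × C: no H
  1 × Cl: no H
  1 × N (aromatic): 1 H
  1 × N: 1 H
  1 × S: 1 H
  Total hydrogens = 17.

17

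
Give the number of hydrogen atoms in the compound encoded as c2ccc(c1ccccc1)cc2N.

11

Hydrogens are implicit in SMILES; fill each atom to its normal valence:
  9 × C (aromatic): 1 H each → 9
  3 × C (aromatic): no H
  1 × N: 2 H
  Total hydrogens = 11.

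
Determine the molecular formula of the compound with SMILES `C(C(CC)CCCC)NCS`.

C9H21NS

Heavy atoms from the SMILES: 9 C, 1 N, 1 S.
Implicit hydrogens by atom environment:
  6 × C: 2 H each → 12
  2 × C: 3 H each → 6
  1 × C: 1 H
  1 × N: 1 H
  1 × S: 1 H
  Total hydrogens = 21.
Molecular formula: C9H21NS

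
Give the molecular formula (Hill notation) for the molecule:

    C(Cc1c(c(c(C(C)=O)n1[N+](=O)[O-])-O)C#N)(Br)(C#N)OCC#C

C13H9BrN4O5

Heavy atoms from the SMILES: 1 Br, 13 C, 4 N, 5 O.
Implicit hydrogens by atom environment:
  5 × C: no H
  4 × C (aromatic): no H
  3 × O: no H
  2 × C: 2 H each → 4
  2 × N: no H
  1 × Br: no H
  1 × C: 3 H
  1 × C: 1 H
  1 × N (aromatic): no H
  1 × N (charge +1): no H
  1 × O: 1 H
  1 × O (charge -1): no H
  Total hydrogens = 9.
Molecular formula: C13H9BrN4O5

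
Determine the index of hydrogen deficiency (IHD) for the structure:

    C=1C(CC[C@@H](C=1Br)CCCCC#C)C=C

Molecular formula from the SMILES: C14H19Br.
DoU = (2C + 2 + N − H − X)/2 = (2·14 + 2 + 0 − 19 − 1)/2 = 10/2 = 5.
(Structurally: 1 ring(s) + 4 π bond(s) = 5.)

5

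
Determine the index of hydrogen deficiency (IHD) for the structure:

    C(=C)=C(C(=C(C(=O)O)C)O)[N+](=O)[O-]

Molecular formula from the SMILES: C7H7NO5.
DoU = (2C + 2 + N − H − X)/2 = (2·7 + 2 + 1 − 7 − 0)/2 = 10/2 = 5.
(Structurally: 0 ring(s) + 5 π bond(s) = 5.)

5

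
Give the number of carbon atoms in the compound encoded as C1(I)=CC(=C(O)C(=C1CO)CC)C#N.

10

The symbol for carbon appears 10 times in the SMILES.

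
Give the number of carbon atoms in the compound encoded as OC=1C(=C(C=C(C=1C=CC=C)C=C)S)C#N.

13

The symbol for carbon appears 13 times in the SMILES.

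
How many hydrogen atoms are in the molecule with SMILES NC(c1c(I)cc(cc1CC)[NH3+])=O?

Hydrogens are implicit in SMILES; fill each atom to its normal valence:
  4 × C (aromatic): no H
  2 × C (aromatic): 1 H each → 2
  1 × C: 3 H
  1 × C: 2 H
  1 × C: no H
  1 × I: no H
  1 × N (charge +1): 3 H
  1 × N: 2 H
  1 × O: no H
  Total hydrogens = 12.

12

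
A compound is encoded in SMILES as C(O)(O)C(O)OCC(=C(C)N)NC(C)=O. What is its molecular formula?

C8H16N2O5

Heavy atoms from the SMILES: 8 C, 2 N, 5 O.
Implicit hydrogens by atom environment:
  3 × C: no H
  3 × O: 1 H each → 3
  2 × C: 3 H each → 6
  2 × C: 1 H each → 2
  2 × O: no H
  1 × C: 2 H
  1 × N: 2 H
  1 × N: 1 H
  Total hydrogens = 16.
Molecular formula: C8H16N2O5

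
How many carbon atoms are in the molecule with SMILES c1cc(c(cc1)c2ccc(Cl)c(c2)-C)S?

13

The symbol for carbon appears 13 times in the SMILES. Lowercase c denotes aromatic carbon and counts toward C.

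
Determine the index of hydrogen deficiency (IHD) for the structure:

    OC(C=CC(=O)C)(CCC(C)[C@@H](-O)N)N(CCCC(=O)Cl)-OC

3

Molecular formula from the SMILES: C15H27ClN2O5.
DoU = (2C + 2 + N − H − X)/2 = (2·15 + 2 + 2 − 27 − 1)/2 = 6/2 = 3.
(Structurally: 0 ring(s) + 3 π bond(s) = 3.)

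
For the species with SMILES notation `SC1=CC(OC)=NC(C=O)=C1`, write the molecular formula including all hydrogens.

C7H7NO2S

Heavy atoms from the SMILES: 7 C, 1 N, 2 O, 1 S.
Implicit hydrogens by atom environment:
  3 × C (aromatic): no H
  2 × C (aromatic): 1 H each → 2
  2 × O: no H
  1 × C: 3 H
  1 × C: 1 H
  1 × N (aromatic): no H
  1 × S: 1 H
  Total hydrogens = 7.
Molecular formula: C7H7NO2S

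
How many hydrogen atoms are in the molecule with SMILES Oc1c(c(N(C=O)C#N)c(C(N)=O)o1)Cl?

Hydrogens are implicit in SMILES; fill each atom to its normal valence:
  4 × C (aromatic): no H
  2 × C: no H
  2 × N: no H
  2 × O: no H
  1 × C: 1 H
  1 × Cl: no H
  1 × N: 2 H
  1 × O: 1 H
  1 × O (aromatic): no H
  Total hydrogens = 4.

4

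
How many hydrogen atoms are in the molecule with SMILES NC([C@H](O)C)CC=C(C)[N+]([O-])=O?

14

Hydrogens are implicit in SMILES; fill each atom to its normal valence:
  3 × C: 1 H each → 3
  2 × C: 3 H each → 6
  1 × C: 2 H
  1 × C: no H
  1 × N: 2 H
  1 × N (charge +1): no H
  1 × O: 1 H
  1 × O: no H
  1 × O (charge -1): no H
  Total hydrogens = 14.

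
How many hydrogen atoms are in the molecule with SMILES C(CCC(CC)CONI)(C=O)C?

Hydrogens are implicit in SMILES; fill each atom to its normal valence:
  4 × C: 2 H each → 8
  3 × C: 1 H each → 3
  2 × C: 3 H each → 6
  2 × O: no H
  1 × I: no H
  1 × N: 1 H
  Total hydrogens = 18.

18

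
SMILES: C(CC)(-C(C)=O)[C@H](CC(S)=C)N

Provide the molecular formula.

Heavy atoms from the SMILES: 9 C, 1 N, 1 O, 1 S.
Implicit hydrogens by atom environment:
  3 × C: 2 H each → 6
  2 × C: 3 H each → 6
  2 × C: 1 H each → 2
  2 × C: no H
  1 × N: 2 H
  1 × O: no H
  1 × S: 1 H
  Total hydrogens = 17.
Molecular formula: C9H17NOS

C9H17NOS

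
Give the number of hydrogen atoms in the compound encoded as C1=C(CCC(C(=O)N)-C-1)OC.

Hydrogens are implicit in SMILES; fill each atom to its normal valence:
  3 × C: 2 H each → 6
  2 × C: 1 H each → 2
  2 × C: no H
  2 × O: no H
  1 × C: 3 H
  1 × N: 2 H
  Total hydrogens = 13.

13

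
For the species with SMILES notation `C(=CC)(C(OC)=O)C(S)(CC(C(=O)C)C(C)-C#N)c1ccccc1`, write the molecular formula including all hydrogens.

Heavy atoms from the SMILES: 19 C, 1 N, 3 O, 1 S.
Implicit hydrogens by atom environment:
  5 × C (aromatic): 1 H each → 5
  5 × C: no H
  4 × C: 3 H each → 12
  3 × C: 1 H each → 3
  3 × O: no H
  1 × C: 2 H
  1 × C (aromatic): no H
  1 × N: no H
  1 × S: 1 H
  Total hydrogens = 23.
Molecular formula: C19H23NO3S

C19H23NO3S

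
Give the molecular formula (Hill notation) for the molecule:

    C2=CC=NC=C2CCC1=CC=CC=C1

C13H13N

Heavy atoms from the SMILES: 13 C, 1 N.
Implicit hydrogens by atom environment:
  9 × C (aromatic): 1 H each → 9
  2 × C: 2 H each → 4
  2 × C (aromatic): no H
  1 × N (aromatic): no H
  Total hydrogens = 13.
Molecular formula: C13H13N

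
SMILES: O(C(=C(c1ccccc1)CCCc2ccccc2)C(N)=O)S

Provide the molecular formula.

Heavy atoms from the SMILES: 18 C, 1 N, 2 O, 1 S.
Implicit hydrogens by atom environment:
  10 × C (aromatic): 1 H each → 10
  3 × C: 2 H each → 6
  3 × C: no H
  2 × C (aromatic): no H
  2 × O: no H
  1 × N: 2 H
  1 × S: 1 H
  Total hydrogens = 19.
Molecular formula: C18H19NO2S

C18H19NO2S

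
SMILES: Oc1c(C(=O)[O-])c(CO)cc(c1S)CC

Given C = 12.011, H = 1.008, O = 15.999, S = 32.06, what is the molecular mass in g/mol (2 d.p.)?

Molecular formula: C10H11O4S-.
M = 10×12.011 + 11×1.008 + 4×15.999 + 1×32.06 = 227.25 g/mol.

227.25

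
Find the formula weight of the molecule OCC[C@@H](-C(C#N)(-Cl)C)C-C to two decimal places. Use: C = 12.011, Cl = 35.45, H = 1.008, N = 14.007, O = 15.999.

175.66

Molecular formula: C8H14ClNO.
M = 8×12.011 + 1×35.45 + 14×1.008 + 1×14.007 + 1×15.999 = 175.66 g/mol.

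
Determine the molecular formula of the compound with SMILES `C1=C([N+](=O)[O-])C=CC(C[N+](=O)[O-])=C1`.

C7H6N2O4

Heavy atoms from the SMILES: 7 C, 2 N, 4 O.
Implicit hydrogens by atom environment:
  4 × C (aromatic): 1 H each → 4
  2 × C (aromatic): no H
  2 × N (charge +1): no H
  2 × O: no H
  2 × O (charge -1): no H
  1 × C: 2 H
  Total hydrogens = 6.
Molecular formula: C7H6N2O4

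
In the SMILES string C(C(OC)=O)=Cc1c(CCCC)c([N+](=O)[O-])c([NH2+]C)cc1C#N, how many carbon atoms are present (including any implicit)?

16

The symbol for carbon appears 16 times in the SMILES. Lowercase c denotes aromatic carbon and counts toward C.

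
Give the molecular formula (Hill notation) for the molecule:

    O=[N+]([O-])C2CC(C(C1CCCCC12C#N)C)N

Heavy atoms from the SMILES: 12 C, 3 N, 2 O.
Implicit hydrogens by atom environment:
  5 × C: 2 H each → 10
  4 × C: 1 H each → 4
  2 × C: no H
  1 × C: 3 H
  1 × N: 2 H
  1 × N (charge +1): no H
  1 × N: no H
  1 × O: no H
  1 × O (charge -1): no H
  Total hydrogens = 19.
Molecular formula: C12H19N3O2

C12H19N3O2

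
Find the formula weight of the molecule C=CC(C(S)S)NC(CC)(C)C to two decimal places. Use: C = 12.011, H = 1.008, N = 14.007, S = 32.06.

205.38

Molecular formula: C9H19NS2.
M = 9×12.011 + 19×1.008 + 1×14.007 + 2×32.06 = 205.38 g/mol.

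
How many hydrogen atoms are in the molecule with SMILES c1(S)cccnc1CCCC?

13

Hydrogens are implicit in SMILES; fill each atom to its normal valence:
  3 × C: 2 H each → 6
  3 × C (aromatic): 1 H each → 3
  2 × C (aromatic): no H
  1 × C: 3 H
  1 × N (aromatic): no H
  1 × S: 1 H
  Total hydrogens = 13.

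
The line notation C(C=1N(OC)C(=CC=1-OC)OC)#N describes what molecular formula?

C8H10N2O3

Heavy atoms from the SMILES: 8 C, 2 N, 3 O.
Implicit hydrogens by atom environment:
  3 × C: 3 H each → 9
  3 × C (aromatic): no H
  3 × O: no H
  1 × C (aromatic): 1 H
  1 × C: no H
  1 × N (aromatic): no H
  1 × N: no H
  Total hydrogens = 10.
Molecular formula: C8H10N2O3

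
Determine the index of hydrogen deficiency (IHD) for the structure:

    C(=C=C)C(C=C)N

3

Molecular formula from the SMILES: C6H9N.
DoU = (2C + 2 + N − H − X)/2 = (2·6 + 2 + 1 − 9 − 0)/2 = 6/2 = 3.
(Structurally: 0 ring(s) + 3 π bond(s) = 3.)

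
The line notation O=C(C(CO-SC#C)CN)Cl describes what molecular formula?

C6H8ClNO2S

Heavy atoms from the SMILES: 6 C, 1 Cl, 1 N, 2 O, 1 S.
Implicit hydrogens by atom environment:
  2 × C: 2 H each → 4
  2 × C: 1 H each → 2
  2 × C: no H
  2 × O: no H
  1 × Cl: no H
  1 × N: 2 H
  1 × S: no H
  Total hydrogens = 8.
Molecular formula: C6H8ClNO2S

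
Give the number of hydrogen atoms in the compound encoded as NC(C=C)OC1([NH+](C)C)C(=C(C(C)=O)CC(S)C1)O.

23

Hydrogens are implicit in SMILES; fill each atom to its normal valence:
  4 × C: no H
  3 × C: 3 H each → 9
  3 × C: 2 H each → 6
  3 × C: 1 H each → 3
  2 × O: no H
  1 × N: 2 H
  1 × N (charge +1): 1 H
  1 × O: 1 H
  1 × S: 1 H
  Total hydrogens = 23.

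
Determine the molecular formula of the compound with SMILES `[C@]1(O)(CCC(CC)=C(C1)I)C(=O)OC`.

Heavy atoms from the SMILES: 10 C, 1 I, 3 O.
Implicit hydrogens by atom environment:
  4 × C: 2 H each → 8
  4 × C: no H
  2 × C: 3 H each → 6
  2 × O: no H
  1 × I: no H
  1 × O: 1 H
  Total hydrogens = 15.
Molecular formula: C10H15IO3

C10H15IO3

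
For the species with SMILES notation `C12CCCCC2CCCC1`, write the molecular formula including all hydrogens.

Heavy atoms from the SMILES: 10 C.
Implicit hydrogens by atom environment:
  8 × C: 2 H each → 16
  2 × C: 1 H each → 2
  Total hydrogens = 18.
Molecular formula: C10H18

C10H18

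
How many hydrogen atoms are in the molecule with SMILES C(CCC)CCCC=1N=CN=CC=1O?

18

Hydrogens are implicit in SMILES; fill each atom to its normal valence:
  6 × C: 2 H each → 12
  2 × C (aromatic): 1 H each → 2
  2 × C (aromatic): no H
  2 × N (aromatic): no H
  1 × C: 3 H
  1 × O: 1 H
  Total hydrogens = 18.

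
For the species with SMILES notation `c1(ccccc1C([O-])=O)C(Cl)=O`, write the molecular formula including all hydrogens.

Heavy atoms from the SMILES: 8 C, 1 Cl, 3 O.
Implicit hydrogens by atom environment:
  4 × C (aromatic): 1 H each → 4
  2 × C (aromatic): no H
  2 × C: no H
  2 × O: no H
  1 × Cl: no H
  1 × O (charge -1): no H
  Total hydrogens = 4.
Net charge -1.
Molecular formula: C8H4ClO3-

C8H4ClO3-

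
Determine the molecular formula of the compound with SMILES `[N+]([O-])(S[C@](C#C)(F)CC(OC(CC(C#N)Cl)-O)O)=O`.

Heavy atoms from the SMILES: 9 C, 1 Cl, 1 F, 2 N, 5 O, 1 S.
Implicit hydrogens by atom environment:
  4 × C: 1 H each → 4
  3 × C: no H
  2 × C: 2 H each → 4
  2 × O: 1 H each → 2
  2 × O: no H
  1 × Cl: no H
  1 × F: no H
  1 × N: no H
  1 × N (charge +1): no H
  1 × O (charge -1): no H
  1 × S: no H
  Total hydrogens = 10.
Molecular formula: C9H10ClFN2O5S

C9H10ClFN2O5S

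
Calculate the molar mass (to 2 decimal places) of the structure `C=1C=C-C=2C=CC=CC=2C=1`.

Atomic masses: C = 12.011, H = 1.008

Molecular formula: C10H8.
M = 10×12.011 + 8×1.008 = 128.17 g/mol.

128.17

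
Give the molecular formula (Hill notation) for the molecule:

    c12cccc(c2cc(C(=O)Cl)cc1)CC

C13H11ClO

Heavy atoms from the SMILES: 13 C, 1 Cl, 1 O.
Implicit hydrogens by atom environment:
  6 × C (aromatic): 1 H each → 6
  4 × C (aromatic): no H
  1 × C: 3 H
  1 × C: 2 H
  1 × C: no H
  1 × Cl: no H
  1 × O: no H
  Total hydrogens = 11.
Molecular formula: C13H11ClO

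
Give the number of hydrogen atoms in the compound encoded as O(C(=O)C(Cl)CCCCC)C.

Hydrogens are implicit in SMILES; fill each atom to its normal valence:
  4 × C: 2 H each → 8
  2 × C: 3 H each → 6
  2 × O: no H
  1 × C: 1 H
  1 × C: no H
  1 × Cl: no H
  Total hydrogens = 15.

15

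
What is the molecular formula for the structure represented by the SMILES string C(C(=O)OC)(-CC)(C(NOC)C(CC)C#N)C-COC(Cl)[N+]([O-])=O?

C14H24ClN3O6

Heavy atoms from the SMILES: 14 C, 1 Cl, 3 N, 6 O.
Implicit hydrogens by atom environment:
  5 × O: no H
  4 × C: 3 H each → 12
  4 × C: 2 H each → 8
  3 × C: 1 H each → 3
  3 × C: no H
  1 × Cl: no H
  1 × N: 1 H
  1 × N: no H
  1 × N (charge +1): no H
  1 × O (charge -1): no H
  Total hydrogens = 24.
Molecular formula: C14H24ClN3O6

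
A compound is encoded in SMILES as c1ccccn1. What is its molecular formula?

C5H5N

Heavy atoms from the SMILES: 5 C, 1 N.
Implicit hydrogens by atom environment:
  5 × C (aromatic): 1 H each → 5
  1 × N (aromatic): no H
  Total hydrogens = 5.
Molecular formula: C5H5N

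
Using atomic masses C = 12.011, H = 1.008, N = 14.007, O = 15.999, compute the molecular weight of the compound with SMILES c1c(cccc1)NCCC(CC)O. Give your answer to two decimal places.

Molecular formula: C11H17NO.
M = 11×12.011 + 17×1.008 + 1×14.007 + 1×15.999 = 179.26 g/mol.

179.26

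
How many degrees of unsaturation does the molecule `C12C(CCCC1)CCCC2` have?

Molecular formula from the SMILES: C10H18.
DoU = (2C + 2 + N − H − X)/2 = (2·10 + 2 + 0 − 18 − 0)/2 = 4/2 = 2.
(Structurally: 2 ring(s) + 0 π bond(s) = 2.)

2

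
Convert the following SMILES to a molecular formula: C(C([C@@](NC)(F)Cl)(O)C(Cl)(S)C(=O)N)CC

Heavy atoms from the SMILES: 8 C, 2 Cl, 1 F, 2 N, 2 O, 1 S.
Implicit hydrogens by atom environment:
  4 × C: no H
  2 × C: 3 H each → 6
  2 × C: 2 H each → 4
  2 × Cl: no H
  1 × F: no H
  1 × N: 2 H
  1 × N: 1 H
  1 × O: 1 H
  1 × O: no H
  1 × S: 1 H
  Total hydrogens = 15.
Molecular formula: C8H15Cl2FN2O2S

C8H15Cl2FN2O2S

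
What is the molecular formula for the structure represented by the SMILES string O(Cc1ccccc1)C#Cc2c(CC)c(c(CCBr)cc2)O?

Heavy atoms from the SMILES: 1 Br, 19 C, 2 O.
Implicit hydrogens by atom environment:
  7 × C (aromatic): 1 H each → 7
  5 × C (aromatic): no H
  4 × C: 2 H each → 8
  2 × C: no H
  1 × Br: no H
  1 × C: 3 H
  1 × O: 1 H
  1 × O: no H
  Total hydrogens = 19.
Molecular formula: C19H19BrO2

C19H19BrO2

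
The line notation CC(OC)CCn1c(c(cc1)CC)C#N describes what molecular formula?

C12H18N2O

Heavy atoms from the SMILES: 12 C, 2 N, 1 O.
Implicit hydrogens by atom environment:
  3 × C: 3 H each → 9
  3 × C: 2 H each → 6
  2 × C (aromatic): 1 H each → 2
  2 × C (aromatic): no H
  1 × C: 1 H
  1 × C: no H
  1 × N (aromatic): no H
  1 × N: no H
  1 × O: no H
  Total hydrogens = 18.
Molecular formula: C12H18N2O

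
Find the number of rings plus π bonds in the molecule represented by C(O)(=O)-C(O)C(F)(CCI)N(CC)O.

Molecular formula from the SMILES: C7H13FINO4.
DoU = (2C + 2 + N − H − X)/2 = (2·7 + 2 + 1 − 13 − 2)/2 = 2/2 = 1.
(Structurally: 0 ring(s) + 1 π bond(s) = 1.)

1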